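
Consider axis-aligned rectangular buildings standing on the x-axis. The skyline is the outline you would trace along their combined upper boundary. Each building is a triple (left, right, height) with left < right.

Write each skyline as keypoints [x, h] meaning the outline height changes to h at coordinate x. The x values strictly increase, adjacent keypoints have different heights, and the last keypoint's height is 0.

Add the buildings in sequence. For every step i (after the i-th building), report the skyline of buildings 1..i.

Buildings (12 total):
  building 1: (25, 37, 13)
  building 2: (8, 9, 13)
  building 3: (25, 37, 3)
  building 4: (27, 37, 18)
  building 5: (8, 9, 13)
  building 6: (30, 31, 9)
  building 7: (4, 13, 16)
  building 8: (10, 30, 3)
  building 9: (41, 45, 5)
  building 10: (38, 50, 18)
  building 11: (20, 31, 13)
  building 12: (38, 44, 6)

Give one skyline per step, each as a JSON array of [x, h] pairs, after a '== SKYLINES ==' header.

== SKYLINES ==
[[25,13],[37,0]]
[[8,13],[9,0],[25,13],[37,0]]
[[8,13],[9,0],[25,13],[37,0]]
[[8,13],[9,0],[25,13],[27,18],[37,0]]
[[8,13],[9,0],[25,13],[27,18],[37,0]]
[[8,13],[9,0],[25,13],[27,18],[37,0]]
[[4,16],[13,0],[25,13],[27,18],[37,0]]
[[4,16],[13,3],[25,13],[27,18],[37,0]]
[[4,16],[13,3],[25,13],[27,18],[37,0],[41,5],[45,0]]
[[4,16],[13,3],[25,13],[27,18],[37,0],[38,18],[50,0]]
[[4,16],[13,3],[20,13],[27,18],[37,0],[38,18],[50,0]]
[[4,16],[13,3],[20,13],[27,18],[37,0],[38,18],[50,0]]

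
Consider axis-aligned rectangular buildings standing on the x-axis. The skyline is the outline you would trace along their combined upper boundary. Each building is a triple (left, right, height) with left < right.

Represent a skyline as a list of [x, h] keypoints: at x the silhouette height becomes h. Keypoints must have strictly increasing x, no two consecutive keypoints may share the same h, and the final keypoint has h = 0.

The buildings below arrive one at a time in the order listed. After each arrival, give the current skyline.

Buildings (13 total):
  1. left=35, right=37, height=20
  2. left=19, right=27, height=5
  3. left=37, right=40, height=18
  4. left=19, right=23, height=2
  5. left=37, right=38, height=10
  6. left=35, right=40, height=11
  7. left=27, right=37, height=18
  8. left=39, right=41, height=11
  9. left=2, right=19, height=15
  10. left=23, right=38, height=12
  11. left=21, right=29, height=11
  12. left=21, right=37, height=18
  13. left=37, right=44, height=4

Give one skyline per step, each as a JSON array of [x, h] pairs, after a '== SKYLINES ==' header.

== SKYLINES ==
[[35,20],[37,0]]
[[19,5],[27,0],[35,20],[37,0]]
[[19,5],[27,0],[35,20],[37,18],[40,0]]
[[19,5],[27,0],[35,20],[37,18],[40,0]]
[[19,5],[27,0],[35,20],[37,18],[40,0]]
[[19,5],[27,0],[35,20],[37,18],[40,0]]
[[19,5],[27,18],[35,20],[37,18],[40,0]]
[[19,5],[27,18],[35,20],[37,18],[40,11],[41,0]]
[[2,15],[19,5],[27,18],[35,20],[37,18],[40,11],[41,0]]
[[2,15],[19,5],[23,12],[27,18],[35,20],[37,18],[40,11],[41,0]]
[[2,15],[19,5],[21,11],[23,12],[27,18],[35,20],[37,18],[40,11],[41,0]]
[[2,15],[19,5],[21,18],[35,20],[37,18],[40,11],[41,0]]
[[2,15],[19,5],[21,18],[35,20],[37,18],[40,11],[41,4],[44,0]]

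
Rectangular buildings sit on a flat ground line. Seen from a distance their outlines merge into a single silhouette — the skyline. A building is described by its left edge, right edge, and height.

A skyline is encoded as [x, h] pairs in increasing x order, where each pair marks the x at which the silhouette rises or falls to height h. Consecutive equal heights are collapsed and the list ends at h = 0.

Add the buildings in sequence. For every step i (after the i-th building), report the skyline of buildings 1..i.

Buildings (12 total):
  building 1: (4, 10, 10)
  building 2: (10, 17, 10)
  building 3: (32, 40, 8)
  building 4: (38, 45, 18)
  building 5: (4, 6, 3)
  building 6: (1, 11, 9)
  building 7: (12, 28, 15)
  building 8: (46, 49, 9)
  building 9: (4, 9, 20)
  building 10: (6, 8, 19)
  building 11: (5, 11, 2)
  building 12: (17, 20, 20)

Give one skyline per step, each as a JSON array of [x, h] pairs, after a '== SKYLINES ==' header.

== SKYLINES ==
[[4,10],[10,0]]
[[4,10],[17,0]]
[[4,10],[17,0],[32,8],[40,0]]
[[4,10],[17,0],[32,8],[38,18],[45,0]]
[[4,10],[17,0],[32,8],[38,18],[45,0]]
[[1,9],[4,10],[17,0],[32,8],[38,18],[45,0]]
[[1,9],[4,10],[12,15],[28,0],[32,8],[38,18],[45,0]]
[[1,9],[4,10],[12,15],[28,0],[32,8],[38,18],[45,0],[46,9],[49,0]]
[[1,9],[4,20],[9,10],[12,15],[28,0],[32,8],[38,18],[45,0],[46,9],[49,0]]
[[1,9],[4,20],[9,10],[12,15],[28,0],[32,8],[38,18],[45,0],[46,9],[49,0]]
[[1,9],[4,20],[9,10],[12,15],[28,0],[32,8],[38,18],[45,0],[46,9],[49,0]]
[[1,9],[4,20],[9,10],[12,15],[17,20],[20,15],[28,0],[32,8],[38,18],[45,0],[46,9],[49,0]]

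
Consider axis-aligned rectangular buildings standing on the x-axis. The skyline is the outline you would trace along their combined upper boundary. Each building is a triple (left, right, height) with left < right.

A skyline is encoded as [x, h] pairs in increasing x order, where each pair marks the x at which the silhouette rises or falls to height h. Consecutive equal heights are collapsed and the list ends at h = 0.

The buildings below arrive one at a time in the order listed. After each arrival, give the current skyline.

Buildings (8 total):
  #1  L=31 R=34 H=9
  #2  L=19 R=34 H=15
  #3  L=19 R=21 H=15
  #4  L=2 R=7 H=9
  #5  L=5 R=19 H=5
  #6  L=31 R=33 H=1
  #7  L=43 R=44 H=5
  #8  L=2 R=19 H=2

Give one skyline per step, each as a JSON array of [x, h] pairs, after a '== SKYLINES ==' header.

== SKYLINES ==
[[31,9],[34,0]]
[[19,15],[34,0]]
[[19,15],[34,0]]
[[2,9],[7,0],[19,15],[34,0]]
[[2,9],[7,5],[19,15],[34,0]]
[[2,9],[7,5],[19,15],[34,0]]
[[2,9],[7,5],[19,15],[34,0],[43,5],[44,0]]
[[2,9],[7,5],[19,15],[34,0],[43,5],[44,0]]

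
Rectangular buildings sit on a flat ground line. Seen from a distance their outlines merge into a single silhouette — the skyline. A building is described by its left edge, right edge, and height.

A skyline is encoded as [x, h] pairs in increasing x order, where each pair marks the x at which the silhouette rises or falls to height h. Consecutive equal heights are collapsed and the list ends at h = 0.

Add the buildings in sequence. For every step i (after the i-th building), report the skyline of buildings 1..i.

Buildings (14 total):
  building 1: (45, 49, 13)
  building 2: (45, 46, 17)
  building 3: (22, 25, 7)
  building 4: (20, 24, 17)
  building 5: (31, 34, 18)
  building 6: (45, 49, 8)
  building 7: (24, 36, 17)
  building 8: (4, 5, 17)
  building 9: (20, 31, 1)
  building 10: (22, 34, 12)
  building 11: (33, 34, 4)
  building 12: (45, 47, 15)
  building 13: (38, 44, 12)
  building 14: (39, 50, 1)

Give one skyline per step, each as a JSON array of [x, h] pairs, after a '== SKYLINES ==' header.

== SKYLINES ==
[[45,13],[49,0]]
[[45,17],[46,13],[49,0]]
[[22,7],[25,0],[45,17],[46,13],[49,0]]
[[20,17],[24,7],[25,0],[45,17],[46,13],[49,0]]
[[20,17],[24,7],[25,0],[31,18],[34,0],[45,17],[46,13],[49,0]]
[[20,17],[24,7],[25,0],[31,18],[34,0],[45,17],[46,13],[49,0]]
[[20,17],[31,18],[34,17],[36,0],[45,17],[46,13],[49,0]]
[[4,17],[5,0],[20,17],[31,18],[34,17],[36,0],[45,17],[46,13],[49,0]]
[[4,17],[5,0],[20,17],[31,18],[34,17],[36,0],[45,17],[46,13],[49,0]]
[[4,17],[5,0],[20,17],[31,18],[34,17],[36,0],[45,17],[46,13],[49,0]]
[[4,17],[5,0],[20,17],[31,18],[34,17],[36,0],[45,17],[46,13],[49,0]]
[[4,17],[5,0],[20,17],[31,18],[34,17],[36,0],[45,17],[46,15],[47,13],[49,0]]
[[4,17],[5,0],[20,17],[31,18],[34,17],[36,0],[38,12],[44,0],[45,17],[46,15],[47,13],[49,0]]
[[4,17],[5,0],[20,17],[31,18],[34,17],[36,0],[38,12],[44,1],[45,17],[46,15],[47,13],[49,1],[50,0]]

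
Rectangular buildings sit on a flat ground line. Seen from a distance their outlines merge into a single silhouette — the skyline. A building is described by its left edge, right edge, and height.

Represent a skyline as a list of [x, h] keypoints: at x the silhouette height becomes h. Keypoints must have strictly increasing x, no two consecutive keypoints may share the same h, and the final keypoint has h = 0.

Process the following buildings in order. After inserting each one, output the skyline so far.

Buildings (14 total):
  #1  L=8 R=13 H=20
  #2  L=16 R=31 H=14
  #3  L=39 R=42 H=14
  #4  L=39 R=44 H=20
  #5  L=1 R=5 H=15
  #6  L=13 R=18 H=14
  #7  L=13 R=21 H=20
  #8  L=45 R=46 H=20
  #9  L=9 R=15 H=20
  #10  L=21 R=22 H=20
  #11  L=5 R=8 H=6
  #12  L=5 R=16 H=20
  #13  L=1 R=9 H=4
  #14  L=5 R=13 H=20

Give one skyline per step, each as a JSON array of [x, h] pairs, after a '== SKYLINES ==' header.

== SKYLINES ==
[[8,20],[13,0]]
[[8,20],[13,0],[16,14],[31,0]]
[[8,20],[13,0],[16,14],[31,0],[39,14],[42,0]]
[[8,20],[13,0],[16,14],[31,0],[39,20],[44,0]]
[[1,15],[5,0],[8,20],[13,0],[16,14],[31,0],[39,20],[44,0]]
[[1,15],[5,0],[8,20],[13,14],[31,0],[39,20],[44,0]]
[[1,15],[5,0],[8,20],[21,14],[31,0],[39,20],[44,0]]
[[1,15],[5,0],[8,20],[21,14],[31,0],[39,20],[44,0],[45,20],[46,0]]
[[1,15],[5,0],[8,20],[21,14],[31,0],[39,20],[44,0],[45,20],[46,0]]
[[1,15],[5,0],[8,20],[22,14],[31,0],[39,20],[44,0],[45,20],[46,0]]
[[1,15],[5,6],[8,20],[22,14],[31,0],[39,20],[44,0],[45,20],[46,0]]
[[1,15],[5,20],[22,14],[31,0],[39,20],[44,0],[45,20],[46,0]]
[[1,15],[5,20],[22,14],[31,0],[39,20],[44,0],[45,20],[46,0]]
[[1,15],[5,20],[22,14],[31,0],[39,20],[44,0],[45,20],[46,0]]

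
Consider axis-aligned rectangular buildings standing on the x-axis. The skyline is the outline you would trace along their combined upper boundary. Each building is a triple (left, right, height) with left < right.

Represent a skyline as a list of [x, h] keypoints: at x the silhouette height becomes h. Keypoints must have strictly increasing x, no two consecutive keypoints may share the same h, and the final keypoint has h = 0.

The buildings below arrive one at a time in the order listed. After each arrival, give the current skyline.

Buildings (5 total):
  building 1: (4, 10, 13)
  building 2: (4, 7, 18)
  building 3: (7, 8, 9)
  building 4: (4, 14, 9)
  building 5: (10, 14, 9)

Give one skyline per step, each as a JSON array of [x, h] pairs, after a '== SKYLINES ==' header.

== SKYLINES ==
[[4,13],[10,0]]
[[4,18],[7,13],[10,0]]
[[4,18],[7,13],[10,0]]
[[4,18],[7,13],[10,9],[14,0]]
[[4,18],[7,13],[10,9],[14,0]]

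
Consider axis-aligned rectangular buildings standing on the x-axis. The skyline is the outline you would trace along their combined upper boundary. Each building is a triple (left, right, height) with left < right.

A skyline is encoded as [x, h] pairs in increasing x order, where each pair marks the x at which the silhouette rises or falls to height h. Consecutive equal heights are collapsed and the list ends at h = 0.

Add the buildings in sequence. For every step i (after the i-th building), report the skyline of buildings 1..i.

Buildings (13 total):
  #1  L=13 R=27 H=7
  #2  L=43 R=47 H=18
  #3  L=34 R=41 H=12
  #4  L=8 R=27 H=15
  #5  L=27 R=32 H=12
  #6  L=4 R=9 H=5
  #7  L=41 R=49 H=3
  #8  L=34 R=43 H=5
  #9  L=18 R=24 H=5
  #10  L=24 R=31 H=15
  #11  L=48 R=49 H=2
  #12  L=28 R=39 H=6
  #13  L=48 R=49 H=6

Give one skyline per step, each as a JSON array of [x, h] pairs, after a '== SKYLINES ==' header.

== SKYLINES ==
[[13,7],[27,0]]
[[13,7],[27,0],[43,18],[47,0]]
[[13,7],[27,0],[34,12],[41,0],[43,18],[47,0]]
[[8,15],[27,0],[34,12],[41,0],[43,18],[47,0]]
[[8,15],[27,12],[32,0],[34,12],[41,0],[43,18],[47,0]]
[[4,5],[8,15],[27,12],[32,0],[34,12],[41,0],[43,18],[47,0]]
[[4,5],[8,15],[27,12],[32,0],[34,12],[41,3],[43,18],[47,3],[49,0]]
[[4,5],[8,15],[27,12],[32,0],[34,12],[41,5],[43,18],[47,3],[49,0]]
[[4,5],[8,15],[27,12],[32,0],[34,12],[41,5],[43,18],[47,3],[49,0]]
[[4,5],[8,15],[31,12],[32,0],[34,12],[41,5],[43,18],[47,3],[49,0]]
[[4,5],[8,15],[31,12],[32,0],[34,12],[41,5],[43,18],[47,3],[49,0]]
[[4,5],[8,15],[31,12],[32,6],[34,12],[41,5],[43,18],[47,3],[49,0]]
[[4,5],[8,15],[31,12],[32,6],[34,12],[41,5],[43,18],[47,3],[48,6],[49,0]]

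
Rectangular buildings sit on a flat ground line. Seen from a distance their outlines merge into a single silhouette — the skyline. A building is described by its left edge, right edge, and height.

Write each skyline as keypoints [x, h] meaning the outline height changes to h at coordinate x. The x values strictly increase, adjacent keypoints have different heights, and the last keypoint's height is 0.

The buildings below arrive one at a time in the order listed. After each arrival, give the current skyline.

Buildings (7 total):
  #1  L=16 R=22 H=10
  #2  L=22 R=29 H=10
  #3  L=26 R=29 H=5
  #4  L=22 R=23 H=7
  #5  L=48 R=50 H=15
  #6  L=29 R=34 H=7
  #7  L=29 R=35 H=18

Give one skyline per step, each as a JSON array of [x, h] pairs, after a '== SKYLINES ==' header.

== SKYLINES ==
[[16,10],[22,0]]
[[16,10],[29,0]]
[[16,10],[29,0]]
[[16,10],[29,0]]
[[16,10],[29,0],[48,15],[50,0]]
[[16,10],[29,7],[34,0],[48,15],[50,0]]
[[16,10],[29,18],[35,0],[48,15],[50,0]]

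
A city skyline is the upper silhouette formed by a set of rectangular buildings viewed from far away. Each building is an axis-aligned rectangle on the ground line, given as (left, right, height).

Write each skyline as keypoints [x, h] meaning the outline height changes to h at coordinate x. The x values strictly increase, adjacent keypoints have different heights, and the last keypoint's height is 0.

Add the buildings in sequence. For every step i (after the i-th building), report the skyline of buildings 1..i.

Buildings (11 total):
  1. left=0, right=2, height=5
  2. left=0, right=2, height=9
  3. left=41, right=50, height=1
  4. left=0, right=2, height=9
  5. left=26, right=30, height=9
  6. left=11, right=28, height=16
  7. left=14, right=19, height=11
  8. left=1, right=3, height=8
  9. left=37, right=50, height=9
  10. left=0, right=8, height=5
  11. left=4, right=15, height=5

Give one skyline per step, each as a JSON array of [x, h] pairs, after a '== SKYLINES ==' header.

== SKYLINES ==
[[0,5],[2,0]]
[[0,9],[2,0]]
[[0,9],[2,0],[41,1],[50,0]]
[[0,9],[2,0],[41,1],[50,0]]
[[0,9],[2,0],[26,9],[30,0],[41,1],[50,0]]
[[0,9],[2,0],[11,16],[28,9],[30,0],[41,1],[50,0]]
[[0,9],[2,0],[11,16],[28,9],[30,0],[41,1],[50,0]]
[[0,9],[2,8],[3,0],[11,16],[28,9],[30,0],[41,1],[50,0]]
[[0,9],[2,8],[3,0],[11,16],[28,9],[30,0],[37,9],[50,0]]
[[0,9],[2,8],[3,5],[8,0],[11,16],[28,9],[30,0],[37,9],[50,0]]
[[0,9],[2,8],[3,5],[11,16],[28,9],[30,0],[37,9],[50,0]]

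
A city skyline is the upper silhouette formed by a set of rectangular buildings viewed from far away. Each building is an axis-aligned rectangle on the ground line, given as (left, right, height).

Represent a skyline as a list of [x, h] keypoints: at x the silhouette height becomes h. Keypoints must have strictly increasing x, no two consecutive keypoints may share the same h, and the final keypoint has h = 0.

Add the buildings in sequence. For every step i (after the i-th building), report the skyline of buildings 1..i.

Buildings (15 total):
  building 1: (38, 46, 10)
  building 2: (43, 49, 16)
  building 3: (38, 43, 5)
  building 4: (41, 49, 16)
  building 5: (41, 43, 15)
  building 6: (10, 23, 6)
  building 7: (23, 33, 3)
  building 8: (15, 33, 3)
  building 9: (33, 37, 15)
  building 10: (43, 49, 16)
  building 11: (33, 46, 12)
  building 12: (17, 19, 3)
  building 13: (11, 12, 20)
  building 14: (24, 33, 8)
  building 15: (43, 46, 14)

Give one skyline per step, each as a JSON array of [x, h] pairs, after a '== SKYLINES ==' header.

== SKYLINES ==
[[38,10],[46,0]]
[[38,10],[43,16],[49,0]]
[[38,10],[43,16],[49,0]]
[[38,10],[41,16],[49,0]]
[[38,10],[41,16],[49,0]]
[[10,6],[23,0],[38,10],[41,16],[49,0]]
[[10,6],[23,3],[33,0],[38,10],[41,16],[49,0]]
[[10,6],[23,3],[33,0],[38,10],[41,16],[49,0]]
[[10,6],[23,3],[33,15],[37,0],[38,10],[41,16],[49,0]]
[[10,6],[23,3],[33,15],[37,0],[38,10],[41,16],[49,0]]
[[10,6],[23,3],[33,15],[37,12],[41,16],[49,0]]
[[10,6],[23,3],[33,15],[37,12],[41,16],[49,0]]
[[10,6],[11,20],[12,6],[23,3],[33,15],[37,12],[41,16],[49,0]]
[[10,6],[11,20],[12,6],[23,3],[24,8],[33,15],[37,12],[41,16],[49,0]]
[[10,6],[11,20],[12,6],[23,3],[24,8],[33,15],[37,12],[41,16],[49,0]]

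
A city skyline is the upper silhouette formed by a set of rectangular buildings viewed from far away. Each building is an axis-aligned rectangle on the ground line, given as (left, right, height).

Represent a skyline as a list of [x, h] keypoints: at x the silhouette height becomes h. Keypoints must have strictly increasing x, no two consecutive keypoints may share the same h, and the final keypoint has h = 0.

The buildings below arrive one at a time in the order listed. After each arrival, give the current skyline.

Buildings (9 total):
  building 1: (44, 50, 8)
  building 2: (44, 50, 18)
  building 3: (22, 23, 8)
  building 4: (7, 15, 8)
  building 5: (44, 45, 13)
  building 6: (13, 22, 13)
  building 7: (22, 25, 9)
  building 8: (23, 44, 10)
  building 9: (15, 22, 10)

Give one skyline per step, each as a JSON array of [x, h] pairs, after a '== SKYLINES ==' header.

== SKYLINES ==
[[44,8],[50,0]]
[[44,18],[50,0]]
[[22,8],[23,0],[44,18],[50,0]]
[[7,8],[15,0],[22,8],[23,0],[44,18],[50,0]]
[[7,8],[15,0],[22,8],[23,0],[44,18],[50,0]]
[[7,8],[13,13],[22,8],[23,0],[44,18],[50,0]]
[[7,8],[13,13],[22,9],[25,0],[44,18],[50,0]]
[[7,8],[13,13],[22,9],[23,10],[44,18],[50,0]]
[[7,8],[13,13],[22,9],[23,10],[44,18],[50,0]]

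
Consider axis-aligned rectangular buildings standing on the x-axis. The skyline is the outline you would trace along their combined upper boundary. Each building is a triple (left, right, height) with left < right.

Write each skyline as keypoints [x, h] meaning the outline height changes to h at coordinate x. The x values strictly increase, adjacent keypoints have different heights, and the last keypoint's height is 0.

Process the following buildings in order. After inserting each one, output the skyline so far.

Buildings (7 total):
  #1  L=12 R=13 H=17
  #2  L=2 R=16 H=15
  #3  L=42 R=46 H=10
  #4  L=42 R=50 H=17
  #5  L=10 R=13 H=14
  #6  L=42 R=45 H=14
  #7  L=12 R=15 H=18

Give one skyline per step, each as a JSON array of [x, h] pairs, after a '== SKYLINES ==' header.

== SKYLINES ==
[[12,17],[13,0]]
[[2,15],[12,17],[13,15],[16,0]]
[[2,15],[12,17],[13,15],[16,0],[42,10],[46,0]]
[[2,15],[12,17],[13,15],[16,0],[42,17],[50,0]]
[[2,15],[12,17],[13,15],[16,0],[42,17],[50,0]]
[[2,15],[12,17],[13,15],[16,0],[42,17],[50,0]]
[[2,15],[12,18],[15,15],[16,0],[42,17],[50,0]]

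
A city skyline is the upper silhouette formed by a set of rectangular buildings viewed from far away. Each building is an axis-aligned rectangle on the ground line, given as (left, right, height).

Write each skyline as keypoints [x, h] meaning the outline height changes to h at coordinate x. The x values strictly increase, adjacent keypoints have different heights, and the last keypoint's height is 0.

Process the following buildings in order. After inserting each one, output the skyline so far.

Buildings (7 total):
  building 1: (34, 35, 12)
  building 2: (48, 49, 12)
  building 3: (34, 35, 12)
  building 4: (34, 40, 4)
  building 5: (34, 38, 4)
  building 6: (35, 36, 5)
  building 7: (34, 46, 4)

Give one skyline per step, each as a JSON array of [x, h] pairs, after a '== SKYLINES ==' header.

== SKYLINES ==
[[34,12],[35,0]]
[[34,12],[35,0],[48,12],[49,0]]
[[34,12],[35,0],[48,12],[49,0]]
[[34,12],[35,4],[40,0],[48,12],[49,0]]
[[34,12],[35,4],[40,0],[48,12],[49,0]]
[[34,12],[35,5],[36,4],[40,0],[48,12],[49,0]]
[[34,12],[35,5],[36,4],[46,0],[48,12],[49,0]]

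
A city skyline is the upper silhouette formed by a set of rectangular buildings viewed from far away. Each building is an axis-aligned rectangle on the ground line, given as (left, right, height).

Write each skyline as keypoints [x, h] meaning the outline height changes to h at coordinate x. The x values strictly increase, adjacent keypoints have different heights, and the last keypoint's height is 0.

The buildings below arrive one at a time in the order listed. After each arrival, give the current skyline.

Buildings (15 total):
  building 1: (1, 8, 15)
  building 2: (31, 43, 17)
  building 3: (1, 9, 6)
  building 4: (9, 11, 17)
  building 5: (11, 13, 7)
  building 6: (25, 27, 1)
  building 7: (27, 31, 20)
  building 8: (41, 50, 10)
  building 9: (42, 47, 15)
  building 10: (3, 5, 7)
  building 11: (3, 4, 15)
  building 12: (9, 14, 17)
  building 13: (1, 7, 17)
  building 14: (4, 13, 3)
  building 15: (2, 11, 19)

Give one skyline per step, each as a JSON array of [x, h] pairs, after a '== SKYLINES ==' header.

== SKYLINES ==
[[1,15],[8,0]]
[[1,15],[8,0],[31,17],[43,0]]
[[1,15],[8,6],[9,0],[31,17],[43,0]]
[[1,15],[8,6],[9,17],[11,0],[31,17],[43,0]]
[[1,15],[8,6],[9,17],[11,7],[13,0],[31,17],[43,0]]
[[1,15],[8,6],[9,17],[11,7],[13,0],[25,1],[27,0],[31,17],[43,0]]
[[1,15],[8,6],[9,17],[11,7],[13,0],[25,1],[27,20],[31,17],[43,0]]
[[1,15],[8,6],[9,17],[11,7],[13,0],[25,1],[27,20],[31,17],[43,10],[50,0]]
[[1,15],[8,6],[9,17],[11,7],[13,0],[25,1],[27,20],[31,17],[43,15],[47,10],[50,0]]
[[1,15],[8,6],[9,17],[11,7],[13,0],[25,1],[27,20],[31,17],[43,15],[47,10],[50,0]]
[[1,15],[8,6],[9,17],[11,7],[13,0],[25,1],[27,20],[31,17],[43,15],[47,10],[50,0]]
[[1,15],[8,6],[9,17],[14,0],[25,1],[27,20],[31,17],[43,15],[47,10],[50,0]]
[[1,17],[7,15],[8,6],[9,17],[14,0],[25,1],[27,20],[31,17],[43,15],[47,10],[50,0]]
[[1,17],[7,15],[8,6],[9,17],[14,0],[25,1],[27,20],[31,17],[43,15],[47,10],[50,0]]
[[1,17],[2,19],[11,17],[14,0],[25,1],[27,20],[31,17],[43,15],[47,10],[50,0]]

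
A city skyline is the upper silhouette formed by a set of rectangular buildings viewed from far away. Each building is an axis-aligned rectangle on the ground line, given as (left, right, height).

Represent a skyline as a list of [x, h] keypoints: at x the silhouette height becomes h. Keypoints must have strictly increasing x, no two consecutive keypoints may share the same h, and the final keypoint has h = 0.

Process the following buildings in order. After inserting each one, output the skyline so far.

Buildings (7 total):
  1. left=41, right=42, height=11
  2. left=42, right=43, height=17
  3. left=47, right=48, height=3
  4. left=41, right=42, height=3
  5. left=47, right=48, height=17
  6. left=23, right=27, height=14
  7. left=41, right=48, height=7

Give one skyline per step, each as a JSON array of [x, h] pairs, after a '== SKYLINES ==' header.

== SKYLINES ==
[[41,11],[42,0]]
[[41,11],[42,17],[43,0]]
[[41,11],[42,17],[43,0],[47,3],[48,0]]
[[41,11],[42,17],[43,0],[47,3],[48,0]]
[[41,11],[42,17],[43,0],[47,17],[48,0]]
[[23,14],[27,0],[41,11],[42,17],[43,0],[47,17],[48,0]]
[[23,14],[27,0],[41,11],[42,17],[43,7],[47,17],[48,0]]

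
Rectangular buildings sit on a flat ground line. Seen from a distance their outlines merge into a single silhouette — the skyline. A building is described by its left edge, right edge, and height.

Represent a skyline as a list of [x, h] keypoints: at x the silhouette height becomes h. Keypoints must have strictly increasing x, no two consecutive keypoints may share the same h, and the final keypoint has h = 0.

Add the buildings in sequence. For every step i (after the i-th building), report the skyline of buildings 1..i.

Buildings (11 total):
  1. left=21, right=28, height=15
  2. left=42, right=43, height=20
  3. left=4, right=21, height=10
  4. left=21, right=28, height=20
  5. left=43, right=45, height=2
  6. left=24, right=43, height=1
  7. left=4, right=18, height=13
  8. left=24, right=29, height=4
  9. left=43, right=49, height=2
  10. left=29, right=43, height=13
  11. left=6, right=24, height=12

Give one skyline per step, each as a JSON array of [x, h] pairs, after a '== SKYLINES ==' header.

== SKYLINES ==
[[21,15],[28,0]]
[[21,15],[28,0],[42,20],[43,0]]
[[4,10],[21,15],[28,0],[42,20],[43,0]]
[[4,10],[21,20],[28,0],[42,20],[43,0]]
[[4,10],[21,20],[28,0],[42,20],[43,2],[45,0]]
[[4,10],[21,20],[28,1],[42,20],[43,2],[45,0]]
[[4,13],[18,10],[21,20],[28,1],[42,20],[43,2],[45,0]]
[[4,13],[18,10],[21,20],[28,4],[29,1],[42,20],[43,2],[45,0]]
[[4,13],[18,10],[21,20],[28,4],[29,1],[42,20],[43,2],[49,0]]
[[4,13],[18,10],[21,20],[28,4],[29,13],[42,20],[43,2],[49,0]]
[[4,13],[18,12],[21,20],[28,4],[29,13],[42,20],[43,2],[49,0]]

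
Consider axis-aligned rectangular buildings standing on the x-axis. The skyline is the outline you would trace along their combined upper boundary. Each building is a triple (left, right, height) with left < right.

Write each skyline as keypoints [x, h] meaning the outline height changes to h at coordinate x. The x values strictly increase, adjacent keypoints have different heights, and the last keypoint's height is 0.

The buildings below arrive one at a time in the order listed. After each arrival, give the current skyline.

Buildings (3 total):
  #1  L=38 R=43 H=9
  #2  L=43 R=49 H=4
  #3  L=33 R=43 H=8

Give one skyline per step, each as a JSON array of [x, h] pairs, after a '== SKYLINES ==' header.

== SKYLINES ==
[[38,9],[43,0]]
[[38,9],[43,4],[49,0]]
[[33,8],[38,9],[43,4],[49,0]]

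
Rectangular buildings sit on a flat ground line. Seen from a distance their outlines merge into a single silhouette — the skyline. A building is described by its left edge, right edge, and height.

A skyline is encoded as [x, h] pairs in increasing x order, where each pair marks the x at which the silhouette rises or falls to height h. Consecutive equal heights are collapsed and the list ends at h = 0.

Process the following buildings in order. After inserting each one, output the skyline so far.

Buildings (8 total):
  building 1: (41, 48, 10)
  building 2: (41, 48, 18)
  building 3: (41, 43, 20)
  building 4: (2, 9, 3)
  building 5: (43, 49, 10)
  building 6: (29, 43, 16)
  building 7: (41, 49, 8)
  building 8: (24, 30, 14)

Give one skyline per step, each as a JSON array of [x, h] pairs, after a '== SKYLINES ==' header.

== SKYLINES ==
[[41,10],[48,0]]
[[41,18],[48,0]]
[[41,20],[43,18],[48,0]]
[[2,3],[9,0],[41,20],[43,18],[48,0]]
[[2,3],[9,0],[41,20],[43,18],[48,10],[49,0]]
[[2,3],[9,0],[29,16],[41,20],[43,18],[48,10],[49,0]]
[[2,3],[9,0],[29,16],[41,20],[43,18],[48,10],[49,0]]
[[2,3],[9,0],[24,14],[29,16],[41,20],[43,18],[48,10],[49,0]]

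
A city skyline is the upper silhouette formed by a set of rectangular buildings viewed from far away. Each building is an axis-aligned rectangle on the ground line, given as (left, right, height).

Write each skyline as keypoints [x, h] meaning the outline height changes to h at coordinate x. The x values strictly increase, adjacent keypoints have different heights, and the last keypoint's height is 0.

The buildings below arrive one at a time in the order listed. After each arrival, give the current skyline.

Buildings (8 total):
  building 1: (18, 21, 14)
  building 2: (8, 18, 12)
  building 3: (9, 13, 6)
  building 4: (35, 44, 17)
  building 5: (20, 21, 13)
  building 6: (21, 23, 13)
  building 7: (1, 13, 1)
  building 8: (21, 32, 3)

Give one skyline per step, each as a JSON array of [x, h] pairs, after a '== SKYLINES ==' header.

== SKYLINES ==
[[18,14],[21,0]]
[[8,12],[18,14],[21,0]]
[[8,12],[18,14],[21,0]]
[[8,12],[18,14],[21,0],[35,17],[44,0]]
[[8,12],[18,14],[21,0],[35,17],[44,0]]
[[8,12],[18,14],[21,13],[23,0],[35,17],[44,0]]
[[1,1],[8,12],[18,14],[21,13],[23,0],[35,17],[44,0]]
[[1,1],[8,12],[18,14],[21,13],[23,3],[32,0],[35,17],[44,0]]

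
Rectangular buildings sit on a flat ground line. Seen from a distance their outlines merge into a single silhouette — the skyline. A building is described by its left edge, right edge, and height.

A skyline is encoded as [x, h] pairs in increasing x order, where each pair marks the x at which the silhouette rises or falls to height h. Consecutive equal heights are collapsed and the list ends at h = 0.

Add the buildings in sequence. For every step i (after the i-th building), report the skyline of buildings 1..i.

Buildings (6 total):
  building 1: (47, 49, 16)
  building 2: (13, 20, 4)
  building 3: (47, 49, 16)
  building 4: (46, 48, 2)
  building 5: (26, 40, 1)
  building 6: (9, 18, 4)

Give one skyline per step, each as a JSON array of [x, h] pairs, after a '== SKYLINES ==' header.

== SKYLINES ==
[[47,16],[49,0]]
[[13,4],[20,0],[47,16],[49,0]]
[[13,4],[20,0],[47,16],[49,0]]
[[13,4],[20,0],[46,2],[47,16],[49,0]]
[[13,4],[20,0],[26,1],[40,0],[46,2],[47,16],[49,0]]
[[9,4],[20,0],[26,1],[40,0],[46,2],[47,16],[49,0]]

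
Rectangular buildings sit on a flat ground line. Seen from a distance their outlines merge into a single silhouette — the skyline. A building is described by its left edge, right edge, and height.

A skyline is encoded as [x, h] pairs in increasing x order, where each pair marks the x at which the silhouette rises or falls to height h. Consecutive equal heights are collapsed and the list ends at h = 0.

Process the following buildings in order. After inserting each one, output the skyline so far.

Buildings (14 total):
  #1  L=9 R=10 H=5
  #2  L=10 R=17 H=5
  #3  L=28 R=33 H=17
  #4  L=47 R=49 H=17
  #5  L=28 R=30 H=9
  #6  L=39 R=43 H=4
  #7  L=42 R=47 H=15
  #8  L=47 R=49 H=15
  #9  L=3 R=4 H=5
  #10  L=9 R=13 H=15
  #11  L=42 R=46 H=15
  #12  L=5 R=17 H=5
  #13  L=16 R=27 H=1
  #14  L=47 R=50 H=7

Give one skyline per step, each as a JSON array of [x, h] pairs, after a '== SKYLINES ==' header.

== SKYLINES ==
[[9,5],[10,0]]
[[9,5],[17,0]]
[[9,5],[17,0],[28,17],[33,0]]
[[9,5],[17,0],[28,17],[33,0],[47,17],[49,0]]
[[9,5],[17,0],[28,17],[33,0],[47,17],[49,0]]
[[9,5],[17,0],[28,17],[33,0],[39,4],[43,0],[47,17],[49,0]]
[[9,5],[17,0],[28,17],[33,0],[39,4],[42,15],[47,17],[49,0]]
[[9,5],[17,0],[28,17],[33,0],[39,4],[42,15],[47,17],[49,0]]
[[3,5],[4,0],[9,5],[17,0],[28,17],[33,0],[39,4],[42,15],[47,17],[49,0]]
[[3,5],[4,0],[9,15],[13,5],[17,0],[28,17],[33,0],[39,4],[42,15],[47,17],[49,0]]
[[3,5],[4,0],[9,15],[13,5],[17,0],[28,17],[33,0],[39,4],[42,15],[47,17],[49,0]]
[[3,5],[4,0],[5,5],[9,15],[13,5],[17,0],[28,17],[33,0],[39,4],[42,15],[47,17],[49,0]]
[[3,5],[4,0],[5,5],[9,15],[13,5],[17,1],[27,0],[28,17],[33,0],[39,4],[42,15],[47,17],[49,0]]
[[3,5],[4,0],[5,5],[9,15],[13,5],[17,1],[27,0],[28,17],[33,0],[39,4],[42,15],[47,17],[49,7],[50,0]]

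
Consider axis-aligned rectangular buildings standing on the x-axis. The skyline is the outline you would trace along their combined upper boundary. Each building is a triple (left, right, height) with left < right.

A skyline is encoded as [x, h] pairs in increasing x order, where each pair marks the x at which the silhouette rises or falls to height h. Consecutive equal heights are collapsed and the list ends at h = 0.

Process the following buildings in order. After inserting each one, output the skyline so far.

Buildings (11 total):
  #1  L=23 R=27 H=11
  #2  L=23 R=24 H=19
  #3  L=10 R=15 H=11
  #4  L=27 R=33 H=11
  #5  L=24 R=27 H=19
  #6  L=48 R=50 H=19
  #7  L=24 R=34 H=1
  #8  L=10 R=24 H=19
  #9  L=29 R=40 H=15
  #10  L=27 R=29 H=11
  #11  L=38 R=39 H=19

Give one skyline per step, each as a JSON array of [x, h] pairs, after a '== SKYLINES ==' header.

== SKYLINES ==
[[23,11],[27,0]]
[[23,19],[24,11],[27,0]]
[[10,11],[15,0],[23,19],[24,11],[27,0]]
[[10,11],[15,0],[23,19],[24,11],[33,0]]
[[10,11],[15,0],[23,19],[27,11],[33,0]]
[[10,11],[15,0],[23,19],[27,11],[33,0],[48,19],[50,0]]
[[10,11],[15,0],[23,19],[27,11],[33,1],[34,0],[48,19],[50,0]]
[[10,19],[27,11],[33,1],[34,0],[48,19],[50,0]]
[[10,19],[27,11],[29,15],[40,0],[48,19],[50,0]]
[[10,19],[27,11],[29,15],[40,0],[48,19],[50,0]]
[[10,19],[27,11],[29,15],[38,19],[39,15],[40,0],[48,19],[50,0]]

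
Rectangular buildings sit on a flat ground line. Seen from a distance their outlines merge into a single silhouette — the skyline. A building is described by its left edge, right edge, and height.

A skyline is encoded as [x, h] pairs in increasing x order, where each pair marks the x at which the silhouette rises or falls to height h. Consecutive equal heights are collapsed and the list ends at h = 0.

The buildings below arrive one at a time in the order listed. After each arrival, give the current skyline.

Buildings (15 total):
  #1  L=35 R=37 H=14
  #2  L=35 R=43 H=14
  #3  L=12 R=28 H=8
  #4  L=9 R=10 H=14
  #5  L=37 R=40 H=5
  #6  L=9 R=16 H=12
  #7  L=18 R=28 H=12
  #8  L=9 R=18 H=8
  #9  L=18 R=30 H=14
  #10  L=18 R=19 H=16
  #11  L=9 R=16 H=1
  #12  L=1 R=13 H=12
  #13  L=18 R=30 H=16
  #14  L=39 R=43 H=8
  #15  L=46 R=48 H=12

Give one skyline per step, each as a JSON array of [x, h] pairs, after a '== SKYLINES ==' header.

== SKYLINES ==
[[35,14],[37,0]]
[[35,14],[43,0]]
[[12,8],[28,0],[35,14],[43,0]]
[[9,14],[10,0],[12,8],[28,0],[35,14],[43,0]]
[[9,14],[10,0],[12,8],[28,0],[35,14],[43,0]]
[[9,14],[10,12],[16,8],[28,0],[35,14],[43,0]]
[[9,14],[10,12],[16,8],[18,12],[28,0],[35,14],[43,0]]
[[9,14],[10,12],[16,8],[18,12],[28,0],[35,14],[43,0]]
[[9,14],[10,12],[16,8],[18,14],[30,0],[35,14],[43,0]]
[[9,14],[10,12],[16,8],[18,16],[19,14],[30,0],[35,14],[43,0]]
[[9,14],[10,12],[16,8],[18,16],[19,14],[30,0],[35,14],[43,0]]
[[1,12],[9,14],[10,12],[16,8],[18,16],[19,14],[30,0],[35,14],[43,0]]
[[1,12],[9,14],[10,12],[16,8],[18,16],[30,0],[35,14],[43,0]]
[[1,12],[9,14],[10,12],[16,8],[18,16],[30,0],[35,14],[43,0]]
[[1,12],[9,14],[10,12],[16,8],[18,16],[30,0],[35,14],[43,0],[46,12],[48,0]]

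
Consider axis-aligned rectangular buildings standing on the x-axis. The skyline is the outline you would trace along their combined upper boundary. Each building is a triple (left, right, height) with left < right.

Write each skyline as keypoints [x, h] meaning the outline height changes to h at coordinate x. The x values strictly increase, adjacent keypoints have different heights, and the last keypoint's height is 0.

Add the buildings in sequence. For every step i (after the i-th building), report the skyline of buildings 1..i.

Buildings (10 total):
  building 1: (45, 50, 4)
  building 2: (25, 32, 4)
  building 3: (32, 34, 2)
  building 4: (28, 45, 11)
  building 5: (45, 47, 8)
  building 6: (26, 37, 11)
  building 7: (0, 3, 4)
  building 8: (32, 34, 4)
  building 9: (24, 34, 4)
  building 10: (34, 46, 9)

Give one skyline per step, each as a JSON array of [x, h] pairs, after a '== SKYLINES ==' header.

== SKYLINES ==
[[45,4],[50,0]]
[[25,4],[32,0],[45,4],[50,0]]
[[25,4],[32,2],[34,0],[45,4],[50,0]]
[[25,4],[28,11],[45,4],[50,0]]
[[25,4],[28,11],[45,8],[47,4],[50,0]]
[[25,4],[26,11],[45,8],[47,4],[50,0]]
[[0,4],[3,0],[25,4],[26,11],[45,8],[47,4],[50,0]]
[[0,4],[3,0],[25,4],[26,11],[45,8],[47,4],[50,0]]
[[0,4],[3,0],[24,4],[26,11],[45,8],[47,4],[50,0]]
[[0,4],[3,0],[24,4],[26,11],[45,9],[46,8],[47,4],[50,0]]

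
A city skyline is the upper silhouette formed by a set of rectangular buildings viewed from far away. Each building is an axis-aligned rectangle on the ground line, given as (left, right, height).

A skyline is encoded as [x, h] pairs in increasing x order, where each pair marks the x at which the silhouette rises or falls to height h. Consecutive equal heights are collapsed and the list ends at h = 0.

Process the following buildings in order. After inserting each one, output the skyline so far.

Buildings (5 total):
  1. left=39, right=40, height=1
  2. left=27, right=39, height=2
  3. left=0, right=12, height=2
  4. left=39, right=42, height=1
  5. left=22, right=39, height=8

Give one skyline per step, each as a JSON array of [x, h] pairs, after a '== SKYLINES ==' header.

== SKYLINES ==
[[39,1],[40,0]]
[[27,2],[39,1],[40,0]]
[[0,2],[12,0],[27,2],[39,1],[40,0]]
[[0,2],[12,0],[27,2],[39,1],[42,0]]
[[0,2],[12,0],[22,8],[39,1],[42,0]]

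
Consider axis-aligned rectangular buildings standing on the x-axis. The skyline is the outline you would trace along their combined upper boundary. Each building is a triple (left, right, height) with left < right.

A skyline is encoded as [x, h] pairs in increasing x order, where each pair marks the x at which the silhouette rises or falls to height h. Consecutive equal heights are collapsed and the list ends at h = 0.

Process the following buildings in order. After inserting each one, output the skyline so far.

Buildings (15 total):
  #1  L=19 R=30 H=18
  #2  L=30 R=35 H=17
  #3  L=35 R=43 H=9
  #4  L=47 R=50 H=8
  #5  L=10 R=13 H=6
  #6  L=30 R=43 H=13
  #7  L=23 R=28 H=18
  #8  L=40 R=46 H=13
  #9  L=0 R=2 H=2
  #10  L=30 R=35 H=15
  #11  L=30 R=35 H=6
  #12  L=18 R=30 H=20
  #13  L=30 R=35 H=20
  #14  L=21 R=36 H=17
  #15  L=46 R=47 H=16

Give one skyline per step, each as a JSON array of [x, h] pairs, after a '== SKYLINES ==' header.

== SKYLINES ==
[[19,18],[30,0]]
[[19,18],[30,17],[35,0]]
[[19,18],[30,17],[35,9],[43,0]]
[[19,18],[30,17],[35,9],[43,0],[47,8],[50,0]]
[[10,6],[13,0],[19,18],[30,17],[35,9],[43,0],[47,8],[50,0]]
[[10,6],[13,0],[19,18],[30,17],[35,13],[43,0],[47,8],[50,0]]
[[10,6],[13,0],[19,18],[30,17],[35,13],[43,0],[47,8],[50,0]]
[[10,6],[13,0],[19,18],[30,17],[35,13],[46,0],[47,8],[50,0]]
[[0,2],[2,0],[10,6],[13,0],[19,18],[30,17],[35,13],[46,0],[47,8],[50,0]]
[[0,2],[2,0],[10,6],[13,0],[19,18],[30,17],[35,13],[46,0],[47,8],[50,0]]
[[0,2],[2,0],[10,6],[13,0],[19,18],[30,17],[35,13],[46,0],[47,8],[50,0]]
[[0,2],[2,0],[10,6],[13,0],[18,20],[30,17],[35,13],[46,0],[47,8],[50,0]]
[[0,2],[2,0],[10,6],[13,0],[18,20],[35,13],[46,0],[47,8],[50,0]]
[[0,2],[2,0],[10,6],[13,0],[18,20],[35,17],[36,13],[46,0],[47,8],[50,0]]
[[0,2],[2,0],[10,6],[13,0],[18,20],[35,17],[36,13],[46,16],[47,8],[50,0]]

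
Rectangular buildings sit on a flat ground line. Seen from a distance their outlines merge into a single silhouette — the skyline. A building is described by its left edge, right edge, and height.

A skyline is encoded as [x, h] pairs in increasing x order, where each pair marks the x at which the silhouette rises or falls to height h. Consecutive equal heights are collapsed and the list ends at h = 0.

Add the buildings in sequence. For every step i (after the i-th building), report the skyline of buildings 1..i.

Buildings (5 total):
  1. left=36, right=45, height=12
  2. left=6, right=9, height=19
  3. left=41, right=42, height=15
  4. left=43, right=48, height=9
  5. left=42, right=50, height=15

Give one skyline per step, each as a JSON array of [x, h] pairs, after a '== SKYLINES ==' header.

== SKYLINES ==
[[36,12],[45,0]]
[[6,19],[9,0],[36,12],[45,0]]
[[6,19],[9,0],[36,12],[41,15],[42,12],[45,0]]
[[6,19],[9,0],[36,12],[41,15],[42,12],[45,9],[48,0]]
[[6,19],[9,0],[36,12],[41,15],[50,0]]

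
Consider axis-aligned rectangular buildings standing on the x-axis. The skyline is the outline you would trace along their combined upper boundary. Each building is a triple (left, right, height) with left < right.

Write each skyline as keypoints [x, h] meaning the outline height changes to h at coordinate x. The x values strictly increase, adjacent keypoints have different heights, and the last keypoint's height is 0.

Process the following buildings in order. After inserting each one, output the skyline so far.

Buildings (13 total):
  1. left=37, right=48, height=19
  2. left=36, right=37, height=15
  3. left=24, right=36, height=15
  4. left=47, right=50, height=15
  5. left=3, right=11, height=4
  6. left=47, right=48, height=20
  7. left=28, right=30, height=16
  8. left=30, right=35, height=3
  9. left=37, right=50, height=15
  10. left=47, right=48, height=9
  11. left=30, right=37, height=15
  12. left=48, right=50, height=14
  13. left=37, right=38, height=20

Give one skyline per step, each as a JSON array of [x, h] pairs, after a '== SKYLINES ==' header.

== SKYLINES ==
[[37,19],[48,0]]
[[36,15],[37,19],[48,0]]
[[24,15],[37,19],[48,0]]
[[24,15],[37,19],[48,15],[50,0]]
[[3,4],[11,0],[24,15],[37,19],[48,15],[50,0]]
[[3,4],[11,0],[24,15],[37,19],[47,20],[48,15],[50,0]]
[[3,4],[11,0],[24,15],[28,16],[30,15],[37,19],[47,20],[48,15],[50,0]]
[[3,4],[11,0],[24,15],[28,16],[30,15],[37,19],[47,20],[48,15],[50,0]]
[[3,4],[11,0],[24,15],[28,16],[30,15],[37,19],[47,20],[48,15],[50,0]]
[[3,4],[11,0],[24,15],[28,16],[30,15],[37,19],[47,20],[48,15],[50,0]]
[[3,4],[11,0],[24,15],[28,16],[30,15],[37,19],[47,20],[48,15],[50,0]]
[[3,4],[11,0],[24,15],[28,16],[30,15],[37,19],[47,20],[48,15],[50,0]]
[[3,4],[11,0],[24,15],[28,16],[30,15],[37,20],[38,19],[47,20],[48,15],[50,0]]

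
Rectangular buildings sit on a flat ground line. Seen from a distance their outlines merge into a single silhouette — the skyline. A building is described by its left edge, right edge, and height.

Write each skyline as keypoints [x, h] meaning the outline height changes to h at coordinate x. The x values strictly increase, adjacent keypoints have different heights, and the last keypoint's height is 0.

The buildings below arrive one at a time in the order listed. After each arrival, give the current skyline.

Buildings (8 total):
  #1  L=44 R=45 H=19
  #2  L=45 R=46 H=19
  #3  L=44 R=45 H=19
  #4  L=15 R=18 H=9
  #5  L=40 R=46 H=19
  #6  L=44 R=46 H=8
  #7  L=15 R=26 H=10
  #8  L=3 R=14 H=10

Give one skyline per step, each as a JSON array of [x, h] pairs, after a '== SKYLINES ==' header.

== SKYLINES ==
[[44,19],[45,0]]
[[44,19],[46,0]]
[[44,19],[46,0]]
[[15,9],[18,0],[44,19],[46,0]]
[[15,9],[18,0],[40,19],[46,0]]
[[15,9],[18,0],[40,19],[46,0]]
[[15,10],[26,0],[40,19],[46,0]]
[[3,10],[14,0],[15,10],[26,0],[40,19],[46,0]]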